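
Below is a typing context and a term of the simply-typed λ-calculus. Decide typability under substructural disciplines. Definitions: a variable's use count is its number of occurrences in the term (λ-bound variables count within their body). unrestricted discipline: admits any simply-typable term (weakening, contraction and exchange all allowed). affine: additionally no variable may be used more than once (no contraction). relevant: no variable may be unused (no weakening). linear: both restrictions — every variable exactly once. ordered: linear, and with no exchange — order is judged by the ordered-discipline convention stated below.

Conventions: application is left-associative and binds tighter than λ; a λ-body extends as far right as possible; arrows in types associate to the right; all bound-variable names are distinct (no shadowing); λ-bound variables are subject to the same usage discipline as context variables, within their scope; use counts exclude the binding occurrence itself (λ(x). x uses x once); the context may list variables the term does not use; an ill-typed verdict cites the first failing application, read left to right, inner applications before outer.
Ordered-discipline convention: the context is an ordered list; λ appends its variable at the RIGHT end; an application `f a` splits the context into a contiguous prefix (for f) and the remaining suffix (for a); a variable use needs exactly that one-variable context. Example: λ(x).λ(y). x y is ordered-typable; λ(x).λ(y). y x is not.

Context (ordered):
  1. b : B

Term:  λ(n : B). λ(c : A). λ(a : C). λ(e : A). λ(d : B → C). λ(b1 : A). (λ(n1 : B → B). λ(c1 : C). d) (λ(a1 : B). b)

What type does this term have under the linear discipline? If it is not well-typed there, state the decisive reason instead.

not well-typed under linear — unused: n, c, a, e, b1, n1, c1, a1 — weakening required
counts: b: 1; n (bound): 0; c (bound): 0; a (bound): 0; e (bound): 0; d (bound): 1; b1 (bound): 0; n1 (bound): 0; c1 (bound): 0; a1 (bound): 0
left-to-right use order: d, b
typing: ✓ — B → A → C → A → (B → C) → A → C → B → C
all disciplines: ordered ✗ · linear ✗ · affine ✓ · relevant ✗ · unrestricted ✓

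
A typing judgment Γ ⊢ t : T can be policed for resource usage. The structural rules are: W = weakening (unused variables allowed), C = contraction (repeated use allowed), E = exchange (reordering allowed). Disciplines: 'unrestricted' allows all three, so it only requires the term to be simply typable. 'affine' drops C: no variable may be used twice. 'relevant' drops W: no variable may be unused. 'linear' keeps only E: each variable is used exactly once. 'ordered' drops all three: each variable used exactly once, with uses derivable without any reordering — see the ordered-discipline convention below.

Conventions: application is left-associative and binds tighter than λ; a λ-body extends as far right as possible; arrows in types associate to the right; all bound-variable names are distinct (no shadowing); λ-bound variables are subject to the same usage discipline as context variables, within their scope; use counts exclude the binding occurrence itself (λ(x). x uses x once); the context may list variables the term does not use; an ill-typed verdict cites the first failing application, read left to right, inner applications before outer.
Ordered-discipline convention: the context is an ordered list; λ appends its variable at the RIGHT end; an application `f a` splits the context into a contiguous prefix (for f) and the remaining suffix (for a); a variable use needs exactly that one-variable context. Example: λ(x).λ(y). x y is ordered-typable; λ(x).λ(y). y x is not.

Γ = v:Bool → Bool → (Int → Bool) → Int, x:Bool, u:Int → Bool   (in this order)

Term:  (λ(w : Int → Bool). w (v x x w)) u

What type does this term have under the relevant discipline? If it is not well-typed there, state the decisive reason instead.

term : Bool
use counts: v ×1; x ×2; u ×1; w [bound] ×2
use order (left to right): w, v, x, x, w, u
typing: well-typed at Bool
across the five disciplines: ordered ✗; linear ✗; affine ✗; relevant ✓; unrestricted ✓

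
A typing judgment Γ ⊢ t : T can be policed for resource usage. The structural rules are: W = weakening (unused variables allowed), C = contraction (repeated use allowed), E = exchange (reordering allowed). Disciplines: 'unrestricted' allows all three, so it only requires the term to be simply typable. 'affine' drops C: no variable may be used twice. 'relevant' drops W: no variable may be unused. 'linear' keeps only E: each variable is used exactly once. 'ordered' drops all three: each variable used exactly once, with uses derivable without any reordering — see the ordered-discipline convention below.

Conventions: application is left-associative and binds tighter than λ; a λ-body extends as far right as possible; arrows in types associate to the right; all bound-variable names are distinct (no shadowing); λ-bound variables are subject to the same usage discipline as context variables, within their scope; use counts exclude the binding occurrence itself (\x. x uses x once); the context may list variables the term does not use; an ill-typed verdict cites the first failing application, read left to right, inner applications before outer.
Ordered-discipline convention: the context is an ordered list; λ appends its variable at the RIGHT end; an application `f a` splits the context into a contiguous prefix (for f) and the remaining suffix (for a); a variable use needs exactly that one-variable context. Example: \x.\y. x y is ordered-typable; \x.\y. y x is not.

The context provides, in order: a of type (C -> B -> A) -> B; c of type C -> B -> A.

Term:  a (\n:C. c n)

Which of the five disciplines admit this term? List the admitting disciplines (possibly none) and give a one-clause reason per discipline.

accepted by: ordered, linear, affine, relevant, unrestricted
counts: a: 1×, c: 1×, n (λ-bound): 1×
uses in reading order: a, c, n
typing: well-typed — term : B
ordered ✓ (a, c, n once each; derivable with no W/C/E)
linear ✓ (single use per variable (a, c, n))
affine ✓ (no duplicate uses among a, c, n)
relevant ✓ (every one of a, c, n appears)
unrestricted ✓ (typability at B is all that's needed)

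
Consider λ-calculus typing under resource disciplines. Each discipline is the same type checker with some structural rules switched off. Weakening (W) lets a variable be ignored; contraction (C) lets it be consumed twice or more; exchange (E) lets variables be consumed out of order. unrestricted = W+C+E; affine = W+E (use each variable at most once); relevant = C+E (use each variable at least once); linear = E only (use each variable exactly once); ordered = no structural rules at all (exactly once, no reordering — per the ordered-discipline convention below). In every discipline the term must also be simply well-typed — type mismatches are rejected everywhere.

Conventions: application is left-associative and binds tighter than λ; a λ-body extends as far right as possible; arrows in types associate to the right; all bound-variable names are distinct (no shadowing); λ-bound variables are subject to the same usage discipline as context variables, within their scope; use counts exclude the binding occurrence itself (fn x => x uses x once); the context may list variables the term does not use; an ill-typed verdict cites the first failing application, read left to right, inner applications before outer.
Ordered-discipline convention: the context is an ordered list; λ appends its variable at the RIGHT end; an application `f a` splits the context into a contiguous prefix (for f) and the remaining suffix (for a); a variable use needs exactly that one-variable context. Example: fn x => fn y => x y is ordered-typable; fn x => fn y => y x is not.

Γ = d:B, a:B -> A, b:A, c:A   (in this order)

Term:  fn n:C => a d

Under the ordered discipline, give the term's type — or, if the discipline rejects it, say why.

not well-typed under ordered — needs weakening: b, c, n unused
use counts: d: 1×; a: 1×; b: 0×; c: 0×; n [bound]: 0×
use order (left to right): a, d
typing: ✓ — C -> A
summary: ordered ✗ · linear ✗ · affine ✓ · relevant ✗ · unrestricted ✓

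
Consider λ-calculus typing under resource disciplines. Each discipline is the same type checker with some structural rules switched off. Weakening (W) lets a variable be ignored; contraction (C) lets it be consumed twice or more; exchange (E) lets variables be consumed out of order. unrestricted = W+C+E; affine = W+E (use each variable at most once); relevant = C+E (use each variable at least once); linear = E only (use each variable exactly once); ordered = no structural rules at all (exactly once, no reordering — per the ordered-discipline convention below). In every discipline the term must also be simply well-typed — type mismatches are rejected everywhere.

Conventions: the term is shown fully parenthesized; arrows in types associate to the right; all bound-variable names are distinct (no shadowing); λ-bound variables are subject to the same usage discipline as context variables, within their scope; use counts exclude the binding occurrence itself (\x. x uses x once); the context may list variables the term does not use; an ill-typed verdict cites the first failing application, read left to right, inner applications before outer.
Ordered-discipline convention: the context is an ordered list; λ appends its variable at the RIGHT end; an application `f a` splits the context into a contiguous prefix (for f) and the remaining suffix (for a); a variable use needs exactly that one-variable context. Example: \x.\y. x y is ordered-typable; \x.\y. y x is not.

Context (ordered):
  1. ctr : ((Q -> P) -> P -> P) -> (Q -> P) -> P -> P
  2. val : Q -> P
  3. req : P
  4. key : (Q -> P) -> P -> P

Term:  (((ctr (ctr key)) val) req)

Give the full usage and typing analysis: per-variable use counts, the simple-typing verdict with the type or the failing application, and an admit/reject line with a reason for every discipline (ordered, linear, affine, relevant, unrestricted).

use counts: ctr: 2×, val: 1×, req: 1×, key: 1×
uses in reading order: ctr, ctr, key, val, req
typing: ✓ — P
ordered: ✗ — needs contraction — ctr ×2
linear: ✗ — needs contraction — ctr ×2
affine: ✗ — needs contraction — ctr ×2
relevant: ✓ — ctr, val, req, key: all used, weakening unneeded
unrestricted: ✓ — type-checks (P) and nothing is barred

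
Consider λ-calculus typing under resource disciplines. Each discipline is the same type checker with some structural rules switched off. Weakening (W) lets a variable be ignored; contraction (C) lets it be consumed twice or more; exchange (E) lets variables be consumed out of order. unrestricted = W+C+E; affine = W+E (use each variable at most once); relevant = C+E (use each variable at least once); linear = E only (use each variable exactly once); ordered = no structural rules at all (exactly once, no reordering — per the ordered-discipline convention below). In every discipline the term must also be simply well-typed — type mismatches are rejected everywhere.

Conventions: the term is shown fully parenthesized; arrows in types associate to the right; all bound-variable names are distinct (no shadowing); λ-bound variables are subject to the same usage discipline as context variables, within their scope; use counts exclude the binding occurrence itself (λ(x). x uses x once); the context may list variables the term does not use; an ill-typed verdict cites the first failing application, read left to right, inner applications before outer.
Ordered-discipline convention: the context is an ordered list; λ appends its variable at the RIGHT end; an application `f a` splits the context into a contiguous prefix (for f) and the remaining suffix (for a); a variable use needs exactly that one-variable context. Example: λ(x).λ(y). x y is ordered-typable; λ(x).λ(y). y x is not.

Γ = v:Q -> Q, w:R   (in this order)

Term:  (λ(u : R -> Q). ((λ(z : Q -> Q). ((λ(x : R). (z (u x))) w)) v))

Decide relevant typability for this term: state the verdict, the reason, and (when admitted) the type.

yes — none of v, w, u, z, x goes unused; term : (R -> Q) -> Q
use counts: v ×1, w ×1, u [bound] ×1, z [bound] ×1, x [bound] ×1
uses in reading order: z, u, x, w, v
typing: the term checks, with type (R -> Q) -> Q
across the five disciplines: ordered ✗ · linear ✓ · affine ✓ · relevant ✓ · unrestricted ✓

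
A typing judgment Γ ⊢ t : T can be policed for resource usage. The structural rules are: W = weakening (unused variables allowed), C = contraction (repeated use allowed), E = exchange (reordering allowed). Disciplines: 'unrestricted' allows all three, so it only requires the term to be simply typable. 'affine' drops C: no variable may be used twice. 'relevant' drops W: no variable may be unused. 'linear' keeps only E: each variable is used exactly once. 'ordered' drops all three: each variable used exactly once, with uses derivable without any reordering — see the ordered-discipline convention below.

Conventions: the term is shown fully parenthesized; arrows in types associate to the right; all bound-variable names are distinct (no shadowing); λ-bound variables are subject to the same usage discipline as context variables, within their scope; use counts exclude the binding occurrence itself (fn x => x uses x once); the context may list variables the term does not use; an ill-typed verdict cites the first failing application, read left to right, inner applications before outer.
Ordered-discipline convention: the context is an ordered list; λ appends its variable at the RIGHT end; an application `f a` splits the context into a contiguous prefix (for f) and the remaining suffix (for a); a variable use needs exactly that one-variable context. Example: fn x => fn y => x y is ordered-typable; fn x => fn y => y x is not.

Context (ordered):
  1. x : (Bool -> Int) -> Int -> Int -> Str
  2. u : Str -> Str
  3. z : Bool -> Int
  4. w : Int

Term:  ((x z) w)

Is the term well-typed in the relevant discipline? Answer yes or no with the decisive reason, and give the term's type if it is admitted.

no — unused: u — weakening required
use counts: x: 1×; u: 0×; z: 1×; w: 1×
use order (left to right): x, z, w
typing: ✓ — Int -> Str
across the five disciplines: ordered ✗ | linear ✗ | affine ✓ | relevant ✗ | unrestricted ✓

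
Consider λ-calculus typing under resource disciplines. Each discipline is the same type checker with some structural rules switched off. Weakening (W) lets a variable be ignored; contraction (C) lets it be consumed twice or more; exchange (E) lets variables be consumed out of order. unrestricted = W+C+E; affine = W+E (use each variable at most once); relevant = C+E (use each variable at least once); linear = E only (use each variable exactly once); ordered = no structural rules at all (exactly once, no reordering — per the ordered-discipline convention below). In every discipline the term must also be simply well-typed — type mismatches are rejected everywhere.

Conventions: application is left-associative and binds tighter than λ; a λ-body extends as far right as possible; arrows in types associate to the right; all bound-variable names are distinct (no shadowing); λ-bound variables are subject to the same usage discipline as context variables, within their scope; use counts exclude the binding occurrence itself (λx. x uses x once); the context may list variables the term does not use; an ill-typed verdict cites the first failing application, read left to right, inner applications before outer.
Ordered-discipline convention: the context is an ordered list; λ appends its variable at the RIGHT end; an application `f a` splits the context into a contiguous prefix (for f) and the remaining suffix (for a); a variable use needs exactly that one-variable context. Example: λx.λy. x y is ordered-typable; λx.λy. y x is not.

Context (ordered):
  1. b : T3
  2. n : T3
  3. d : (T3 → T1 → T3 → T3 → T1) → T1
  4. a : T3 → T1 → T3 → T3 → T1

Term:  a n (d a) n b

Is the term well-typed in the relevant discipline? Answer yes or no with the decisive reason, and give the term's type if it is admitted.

yes — none of b, n, d, a goes unused; term : T1
counts: b: 1×; n: 2×; d: 1×; a: 2×
uses in reading order: a, n, d, a, n, b
typing: well-typed at T1
per-discipline verdicts: ordered ✗ · linear ✗ · affine ✗ · relevant ✓ · unrestricted ✓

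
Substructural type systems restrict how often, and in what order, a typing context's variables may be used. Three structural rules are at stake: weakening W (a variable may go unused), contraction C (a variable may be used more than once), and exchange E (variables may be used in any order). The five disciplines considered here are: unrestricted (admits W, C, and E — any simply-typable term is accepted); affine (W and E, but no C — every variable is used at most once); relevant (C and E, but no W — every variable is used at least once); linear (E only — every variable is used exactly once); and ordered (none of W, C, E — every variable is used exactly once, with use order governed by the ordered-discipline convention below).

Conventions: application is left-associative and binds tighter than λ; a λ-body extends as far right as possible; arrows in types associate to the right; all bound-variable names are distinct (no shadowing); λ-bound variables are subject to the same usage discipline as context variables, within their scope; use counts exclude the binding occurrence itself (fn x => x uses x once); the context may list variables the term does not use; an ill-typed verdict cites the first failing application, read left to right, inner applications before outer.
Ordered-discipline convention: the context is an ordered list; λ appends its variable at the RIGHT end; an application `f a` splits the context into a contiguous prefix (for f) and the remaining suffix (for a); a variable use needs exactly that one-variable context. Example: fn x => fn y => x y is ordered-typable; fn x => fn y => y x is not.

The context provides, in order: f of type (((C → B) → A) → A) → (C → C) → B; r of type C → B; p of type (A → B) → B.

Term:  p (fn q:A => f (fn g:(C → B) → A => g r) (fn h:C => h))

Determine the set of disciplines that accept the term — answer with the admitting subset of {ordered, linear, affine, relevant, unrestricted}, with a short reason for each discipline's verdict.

admitted in: affine, unrestricted
counts: f: 1×, r: 1×, p: 1×, q [bound]: 0×, g [bound]: 1×, h [bound]: 1×
left-to-right use order: p, f, g, r, h
typing: well-typed — term : B
ordered ✗ (q left unused)
linear ✗ (q left unused)
affine ✓ (at most one use each (f, r, p, q, g, h))
relevant ✗ (q left unused)
unrestricted ✓ (well-typed at B; no restrictions here)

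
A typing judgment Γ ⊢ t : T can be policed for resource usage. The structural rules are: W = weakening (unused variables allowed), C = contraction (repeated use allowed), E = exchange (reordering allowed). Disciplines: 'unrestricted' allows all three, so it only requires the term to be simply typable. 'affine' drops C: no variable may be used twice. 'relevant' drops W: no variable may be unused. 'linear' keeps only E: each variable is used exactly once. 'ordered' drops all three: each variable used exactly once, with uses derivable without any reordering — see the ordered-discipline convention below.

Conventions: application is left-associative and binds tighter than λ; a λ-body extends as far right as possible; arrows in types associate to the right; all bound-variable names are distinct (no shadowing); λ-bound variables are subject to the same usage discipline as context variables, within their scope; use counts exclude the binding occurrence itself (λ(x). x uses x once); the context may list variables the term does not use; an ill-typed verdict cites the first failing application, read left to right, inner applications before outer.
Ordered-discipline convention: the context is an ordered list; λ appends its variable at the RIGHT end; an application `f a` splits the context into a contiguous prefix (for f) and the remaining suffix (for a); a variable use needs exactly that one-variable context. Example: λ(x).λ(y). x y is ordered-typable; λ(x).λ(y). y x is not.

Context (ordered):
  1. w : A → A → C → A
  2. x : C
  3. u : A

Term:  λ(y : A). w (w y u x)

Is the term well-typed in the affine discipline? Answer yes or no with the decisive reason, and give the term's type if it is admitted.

no — needs contraction — w ×2
usage: w=2; x=1; u=1; y (bound)=1
uses in reading order: w, w, y, u, x
typing: well-typed at A → A → C → A
across the five disciplines: ordered ✗; linear ✗; affine ✗; relevant ✓; unrestricted ✓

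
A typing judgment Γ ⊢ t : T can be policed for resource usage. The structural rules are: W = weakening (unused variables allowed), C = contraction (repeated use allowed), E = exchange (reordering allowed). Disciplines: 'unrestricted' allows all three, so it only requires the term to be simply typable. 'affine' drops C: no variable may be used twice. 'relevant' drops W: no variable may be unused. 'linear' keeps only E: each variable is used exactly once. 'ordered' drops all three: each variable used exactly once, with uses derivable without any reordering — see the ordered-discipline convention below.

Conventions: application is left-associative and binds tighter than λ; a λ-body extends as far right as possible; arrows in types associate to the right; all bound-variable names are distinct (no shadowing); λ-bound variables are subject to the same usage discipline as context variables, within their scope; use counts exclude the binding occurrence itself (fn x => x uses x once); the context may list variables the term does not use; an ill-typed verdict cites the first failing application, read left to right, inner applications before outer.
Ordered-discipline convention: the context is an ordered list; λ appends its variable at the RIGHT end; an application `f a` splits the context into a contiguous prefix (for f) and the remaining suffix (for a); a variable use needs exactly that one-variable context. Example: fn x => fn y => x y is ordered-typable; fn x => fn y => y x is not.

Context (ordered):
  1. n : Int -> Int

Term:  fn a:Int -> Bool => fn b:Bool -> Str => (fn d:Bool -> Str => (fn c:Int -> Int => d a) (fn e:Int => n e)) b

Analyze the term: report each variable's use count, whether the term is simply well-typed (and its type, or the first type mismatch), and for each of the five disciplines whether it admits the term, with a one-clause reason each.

usage: n ×1, a (bound) ×1, b (bound) ×1, d (bound) ×1, c (bound) ×0, e (bound) ×1
uses in reading order: d, a, n, e, b
typing: ill-typed: argument of type Int -> Bool where Bool is required
ordered ✗ (fails simple typing)
linear ✗ (a type mismatch blocks all five)
affine ✗ (the type mismatch rejects it)
relevant ✗ (not simply typable)
unrestricted ✗ (fails simple typing)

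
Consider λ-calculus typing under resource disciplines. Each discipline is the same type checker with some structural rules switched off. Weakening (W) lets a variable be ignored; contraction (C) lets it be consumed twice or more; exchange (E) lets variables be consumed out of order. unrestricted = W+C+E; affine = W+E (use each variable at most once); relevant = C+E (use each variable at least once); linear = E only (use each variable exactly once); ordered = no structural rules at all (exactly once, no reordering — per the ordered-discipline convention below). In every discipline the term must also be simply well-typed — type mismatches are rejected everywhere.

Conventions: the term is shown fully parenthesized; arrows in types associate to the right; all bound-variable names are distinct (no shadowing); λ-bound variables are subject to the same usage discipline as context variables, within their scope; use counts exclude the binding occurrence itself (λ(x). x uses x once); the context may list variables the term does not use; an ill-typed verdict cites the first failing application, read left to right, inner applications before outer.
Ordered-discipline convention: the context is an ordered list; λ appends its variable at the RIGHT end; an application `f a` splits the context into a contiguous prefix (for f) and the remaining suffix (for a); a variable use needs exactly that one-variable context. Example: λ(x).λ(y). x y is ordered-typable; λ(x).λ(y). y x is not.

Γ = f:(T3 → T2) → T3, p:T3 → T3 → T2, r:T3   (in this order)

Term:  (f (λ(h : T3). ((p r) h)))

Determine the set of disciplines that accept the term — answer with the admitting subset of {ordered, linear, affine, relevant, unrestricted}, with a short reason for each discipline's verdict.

admitted by: ordered, linear, affine, relevant, unrestricted
variable uses: f ×1; p ×1; r ×1; h (λ-bound) ×1
order of uses: f, p, r, h
typing: the term checks, with type T3
ordered: ✓, one use each (f, p, r, h); ordered split holds
linear: ✓, each of f, p, r, h used exactly once
affine: ✓, at most one use each (f, p, r, h)
relevant: ✓, every one of f, p, r, h appears
unrestricted: ✓, simply typable at T3; W, C, E all held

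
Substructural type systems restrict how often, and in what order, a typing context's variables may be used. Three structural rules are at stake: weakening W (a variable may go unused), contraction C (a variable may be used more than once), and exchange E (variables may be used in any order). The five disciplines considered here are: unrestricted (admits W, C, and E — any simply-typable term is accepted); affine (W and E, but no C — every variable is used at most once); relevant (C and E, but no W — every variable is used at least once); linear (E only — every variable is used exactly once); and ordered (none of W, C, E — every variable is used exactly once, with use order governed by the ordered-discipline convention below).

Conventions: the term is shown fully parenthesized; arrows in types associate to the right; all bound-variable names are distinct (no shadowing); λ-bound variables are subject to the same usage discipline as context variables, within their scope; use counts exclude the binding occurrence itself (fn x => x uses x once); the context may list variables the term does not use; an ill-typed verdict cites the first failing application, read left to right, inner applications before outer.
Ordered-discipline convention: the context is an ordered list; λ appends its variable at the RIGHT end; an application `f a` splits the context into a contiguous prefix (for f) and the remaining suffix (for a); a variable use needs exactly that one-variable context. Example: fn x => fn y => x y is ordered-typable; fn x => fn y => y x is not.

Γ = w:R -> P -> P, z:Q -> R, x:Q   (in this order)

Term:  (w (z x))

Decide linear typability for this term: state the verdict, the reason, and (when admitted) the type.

yes — each of w, z, x used exactly once; term : P -> P
variable uses: w: 1×, z: 1×, x: 1×
uses in reading order: w, z, x
typing: the term checks, with type P -> P
across the five disciplines: ordered ✓ | linear ✓ | affine ✓ | relevant ✓ | unrestricted ✓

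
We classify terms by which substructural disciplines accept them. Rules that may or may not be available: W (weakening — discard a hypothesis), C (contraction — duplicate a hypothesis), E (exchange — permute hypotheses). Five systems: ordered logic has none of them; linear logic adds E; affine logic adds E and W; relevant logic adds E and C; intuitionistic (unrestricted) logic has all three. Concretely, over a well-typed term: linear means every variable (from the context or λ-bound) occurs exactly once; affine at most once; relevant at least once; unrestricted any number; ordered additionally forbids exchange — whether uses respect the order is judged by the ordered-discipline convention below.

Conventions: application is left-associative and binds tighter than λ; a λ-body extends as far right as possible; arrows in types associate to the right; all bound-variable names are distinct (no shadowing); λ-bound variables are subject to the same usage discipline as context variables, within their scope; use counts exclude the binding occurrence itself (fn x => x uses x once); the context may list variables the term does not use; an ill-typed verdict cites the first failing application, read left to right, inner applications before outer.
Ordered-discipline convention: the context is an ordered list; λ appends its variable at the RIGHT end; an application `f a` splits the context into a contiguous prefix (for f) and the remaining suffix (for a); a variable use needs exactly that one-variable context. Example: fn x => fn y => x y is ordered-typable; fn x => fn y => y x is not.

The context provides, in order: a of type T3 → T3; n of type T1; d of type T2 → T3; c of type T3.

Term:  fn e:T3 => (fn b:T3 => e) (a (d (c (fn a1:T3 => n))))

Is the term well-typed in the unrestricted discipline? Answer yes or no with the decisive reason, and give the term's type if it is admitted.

no — a type mismatch blocks all five
use counts: a: 1×; n: 1×; d: 1×; c: 1×; e (λ-bound): 1×; b (λ-bound): 0×; a1 (λ-bound): 0×
left-to-right use order: e, a, d, c, n
typing: ill-typed: can't apply a value of type T3
across the five disciplines: ordered ✗ · linear ✗ · affine ✗ · relevant ✗ · unrestricted ✗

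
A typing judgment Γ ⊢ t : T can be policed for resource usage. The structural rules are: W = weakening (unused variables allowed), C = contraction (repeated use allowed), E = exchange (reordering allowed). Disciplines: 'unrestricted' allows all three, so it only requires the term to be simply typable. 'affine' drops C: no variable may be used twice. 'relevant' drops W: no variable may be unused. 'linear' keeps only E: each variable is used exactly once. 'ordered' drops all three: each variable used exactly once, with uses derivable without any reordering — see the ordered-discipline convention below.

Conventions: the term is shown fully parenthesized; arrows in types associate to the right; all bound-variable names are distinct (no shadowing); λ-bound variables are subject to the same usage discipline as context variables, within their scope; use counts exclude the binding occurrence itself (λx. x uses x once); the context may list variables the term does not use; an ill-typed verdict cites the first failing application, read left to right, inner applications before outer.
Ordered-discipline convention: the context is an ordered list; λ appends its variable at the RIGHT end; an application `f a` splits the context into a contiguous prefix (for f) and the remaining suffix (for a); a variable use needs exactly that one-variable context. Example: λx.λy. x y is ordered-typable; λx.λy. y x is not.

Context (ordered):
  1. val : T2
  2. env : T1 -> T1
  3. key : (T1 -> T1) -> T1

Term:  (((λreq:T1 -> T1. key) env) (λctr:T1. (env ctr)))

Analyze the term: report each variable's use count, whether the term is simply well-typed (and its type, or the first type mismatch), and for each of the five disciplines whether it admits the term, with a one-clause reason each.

counts: val ×0, env ×2, key ×1, req (λ-bound) ×0, ctr (λ-bound) ×1
order of uses: key, env, env, ctr
typing: well-typed — term : T1
ordered ✗ (env ×2 used more than once (contraction); val, req left unused)
linear ✗ (env ×2 used more than once (contraction); val, req left unused)
affine ✗ (env ×2 used more than once (contraction))
relevant ✗ (val, req left unused)
unrestricted ✓ (simply typable at T1; W, C, E all held)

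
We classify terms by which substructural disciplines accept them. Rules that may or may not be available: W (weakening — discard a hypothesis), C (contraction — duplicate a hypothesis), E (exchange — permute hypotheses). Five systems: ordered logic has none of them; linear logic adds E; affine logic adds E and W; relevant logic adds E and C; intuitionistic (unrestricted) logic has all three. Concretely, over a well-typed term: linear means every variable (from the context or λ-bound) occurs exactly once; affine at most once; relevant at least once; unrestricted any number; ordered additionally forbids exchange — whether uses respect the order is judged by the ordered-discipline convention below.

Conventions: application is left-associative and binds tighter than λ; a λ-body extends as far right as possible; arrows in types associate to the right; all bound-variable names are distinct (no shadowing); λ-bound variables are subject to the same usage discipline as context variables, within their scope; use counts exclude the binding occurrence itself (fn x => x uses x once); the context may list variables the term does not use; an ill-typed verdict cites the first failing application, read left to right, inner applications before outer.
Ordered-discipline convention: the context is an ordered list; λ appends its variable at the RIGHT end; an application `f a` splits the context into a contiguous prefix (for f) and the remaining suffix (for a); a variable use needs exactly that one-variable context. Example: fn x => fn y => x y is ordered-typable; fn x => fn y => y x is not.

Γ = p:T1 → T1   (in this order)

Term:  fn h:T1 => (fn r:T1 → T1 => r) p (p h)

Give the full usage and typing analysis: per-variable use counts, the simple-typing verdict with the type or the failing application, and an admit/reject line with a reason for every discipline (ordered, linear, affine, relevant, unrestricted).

counts: p: 2; h (bound): 1; r (bound): 1
uses in reading order: r, p, p, h
typing: well-typed at T1 → T1
ordered: ✗, p ×2 used more than once (contraction)
linear: ✗, p ×2 used more than once (contraction)
affine: ✗, p ×2 used more than once (contraction)
relevant: ✓, every one of p, h, r appears
unrestricted: ✓, simply typable at T1 → T1; W, C, E all held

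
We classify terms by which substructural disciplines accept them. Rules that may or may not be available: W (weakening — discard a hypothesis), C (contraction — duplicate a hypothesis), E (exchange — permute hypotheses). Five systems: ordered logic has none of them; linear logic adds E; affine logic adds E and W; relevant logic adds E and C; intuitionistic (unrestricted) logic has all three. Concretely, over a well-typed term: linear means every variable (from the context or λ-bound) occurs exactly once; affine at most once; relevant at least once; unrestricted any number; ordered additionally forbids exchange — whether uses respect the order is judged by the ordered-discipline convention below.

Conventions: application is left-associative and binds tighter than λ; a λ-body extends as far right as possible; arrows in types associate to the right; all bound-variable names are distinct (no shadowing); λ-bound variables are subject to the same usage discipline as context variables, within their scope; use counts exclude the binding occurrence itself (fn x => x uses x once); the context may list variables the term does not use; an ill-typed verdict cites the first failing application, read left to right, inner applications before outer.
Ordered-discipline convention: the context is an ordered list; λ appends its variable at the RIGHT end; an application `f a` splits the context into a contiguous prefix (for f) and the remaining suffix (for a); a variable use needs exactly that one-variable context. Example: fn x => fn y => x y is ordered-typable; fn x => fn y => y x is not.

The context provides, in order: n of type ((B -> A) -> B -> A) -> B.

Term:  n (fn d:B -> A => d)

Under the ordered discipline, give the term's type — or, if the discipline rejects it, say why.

term : B
usage: n=1; d (λ-bound)=1
order of uses: n, d
typing: well-typed at B
all disciplines: ordered ✓ | linear ✓ | affine ✓ | relevant ✓ | unrestricted ✓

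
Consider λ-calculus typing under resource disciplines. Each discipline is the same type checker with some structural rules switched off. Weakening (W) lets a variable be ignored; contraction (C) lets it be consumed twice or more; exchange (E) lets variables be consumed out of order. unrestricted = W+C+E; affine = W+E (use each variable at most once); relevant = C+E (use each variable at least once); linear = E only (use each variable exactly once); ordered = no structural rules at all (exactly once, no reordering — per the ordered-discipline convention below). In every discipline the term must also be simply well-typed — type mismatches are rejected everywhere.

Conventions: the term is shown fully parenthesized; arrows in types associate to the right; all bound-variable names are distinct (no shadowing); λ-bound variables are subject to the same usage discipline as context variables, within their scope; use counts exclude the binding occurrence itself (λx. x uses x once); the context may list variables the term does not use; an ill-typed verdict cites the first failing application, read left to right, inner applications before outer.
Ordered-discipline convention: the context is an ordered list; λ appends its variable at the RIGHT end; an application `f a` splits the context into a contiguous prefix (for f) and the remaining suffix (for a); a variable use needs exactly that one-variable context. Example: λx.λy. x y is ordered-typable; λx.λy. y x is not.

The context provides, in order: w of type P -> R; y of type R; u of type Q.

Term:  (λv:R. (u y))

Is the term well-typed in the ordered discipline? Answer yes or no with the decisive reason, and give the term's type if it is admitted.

no — the type mismatch rejects it
counts: w=0; y=1; u=1; v (λ-bound)=0
uses in reading order: u, y
typing: ill-typed: applying a non-function (Q)
across the five disciplines: ordered ✗ | linear ✗ | affine ✗ | relevant ✗ | unrestricted ✗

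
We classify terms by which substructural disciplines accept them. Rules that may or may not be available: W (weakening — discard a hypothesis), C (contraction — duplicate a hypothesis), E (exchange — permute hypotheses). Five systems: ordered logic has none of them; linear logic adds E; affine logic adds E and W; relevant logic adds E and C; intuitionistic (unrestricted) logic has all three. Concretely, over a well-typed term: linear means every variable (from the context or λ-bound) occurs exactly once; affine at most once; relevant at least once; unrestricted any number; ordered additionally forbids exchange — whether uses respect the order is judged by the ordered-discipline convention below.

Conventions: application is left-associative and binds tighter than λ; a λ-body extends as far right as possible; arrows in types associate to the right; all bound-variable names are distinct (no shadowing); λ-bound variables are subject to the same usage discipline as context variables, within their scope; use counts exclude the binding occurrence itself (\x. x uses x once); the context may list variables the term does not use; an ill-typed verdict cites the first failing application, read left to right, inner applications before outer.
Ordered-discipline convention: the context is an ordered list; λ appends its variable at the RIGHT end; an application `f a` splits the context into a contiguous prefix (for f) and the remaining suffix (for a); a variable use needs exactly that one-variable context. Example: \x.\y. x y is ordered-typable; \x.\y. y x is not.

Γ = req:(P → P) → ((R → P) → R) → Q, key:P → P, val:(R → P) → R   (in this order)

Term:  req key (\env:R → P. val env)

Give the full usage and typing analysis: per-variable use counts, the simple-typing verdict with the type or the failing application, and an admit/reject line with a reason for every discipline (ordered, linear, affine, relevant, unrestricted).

variable uses: req: 1×, key: 1×, val: 1×, env (λ-bound): 1×
uses in reading order: req, key, val, env
typing: ✓ — Q
ordered ✓ (req, key, val, env once each; derivable with no W/C/E)
linear ✓ (exactly-once usage across req, key, val, env)
affine ✓ (at most one use each (req, key, val, env))
relevant ✓ (req, key, val, env: all used, weakening unneeded)
unrestricted ✓ (typability at Q is all that's needed)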